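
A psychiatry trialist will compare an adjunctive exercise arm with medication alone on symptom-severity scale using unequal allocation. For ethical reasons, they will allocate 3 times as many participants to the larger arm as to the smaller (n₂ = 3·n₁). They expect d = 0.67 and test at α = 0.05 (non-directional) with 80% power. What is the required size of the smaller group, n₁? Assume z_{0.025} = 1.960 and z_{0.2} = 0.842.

n₁ = 24

With allocation ratio k = n₂/n₁ = 3, Var(x̄₁−x̄₂) = σ²(1/n₁ + 1/(k·n₁)) = σ²·(k+1)/(k·n₁).
So n₁ = (1 + 1/k)·((z_{α/2} + z_β)/d)² = 1.333 × (2.802/0.67)².
n₁ = 1.333 × 17.49 = 23.3.
Round up: n₁ = 24, giving n₂ = 3 × 24 = 72.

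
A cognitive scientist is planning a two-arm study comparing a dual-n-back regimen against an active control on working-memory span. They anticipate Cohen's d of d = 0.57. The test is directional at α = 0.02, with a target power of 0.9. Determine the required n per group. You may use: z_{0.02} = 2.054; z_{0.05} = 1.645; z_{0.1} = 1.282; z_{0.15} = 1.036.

n = 69 per group

For two independent groups with equal n: n = 2·((z_{α} + z_β) / d)².
z_{α} + z_β = 2.054 + 1.282 = 3.336.
n = 2 × (3.336 / 0.57)² = 2 × 5.853² = 2 × 34.25 = 68.5.
Round up to the next whole participant.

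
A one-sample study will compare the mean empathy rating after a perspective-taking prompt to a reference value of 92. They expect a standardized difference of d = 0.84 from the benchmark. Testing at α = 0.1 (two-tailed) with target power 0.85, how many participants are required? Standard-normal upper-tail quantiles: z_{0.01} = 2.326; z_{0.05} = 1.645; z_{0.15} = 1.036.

n = 11

For a one-sample test: n = ((z_{α/2} + z_β) / d)².
z_{α/2} + z_β = 1.645 + 1.036 = 2.681.
n = (2.681 / 0.84)² = 3.192² = 10.19.
Round up.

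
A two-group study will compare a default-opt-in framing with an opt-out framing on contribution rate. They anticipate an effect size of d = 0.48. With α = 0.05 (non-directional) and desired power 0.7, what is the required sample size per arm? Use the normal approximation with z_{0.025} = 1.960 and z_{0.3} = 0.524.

For two independent groups with equal n: n = 2·((z_{α/2} + z_β) / d)².
z_{α/2} + z_β = 1.960 + 0.524 = 2.484.
n = 2 × (2.484 / 0.48)² = 2 × 5.175² = 2 × 26.78 = 53.6.
Round up to the next whole participant.

n = 54 per group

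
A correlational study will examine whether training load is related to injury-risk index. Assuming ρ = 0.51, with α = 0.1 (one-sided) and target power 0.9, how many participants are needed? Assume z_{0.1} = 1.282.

n = 24

Fisher's z: C = ½·ln((1+r)/(1−r)) = ½·ln(3.0816) = 0.5627.
n = ((z_{α} + z_β)/C)² + 3.
(1.282 + 1.282) / 0.5627 = 2.564 / 0.5627 = 4.557.
n = 4.557² + 3 = 20.76 + 3 = 23.8.
Round up.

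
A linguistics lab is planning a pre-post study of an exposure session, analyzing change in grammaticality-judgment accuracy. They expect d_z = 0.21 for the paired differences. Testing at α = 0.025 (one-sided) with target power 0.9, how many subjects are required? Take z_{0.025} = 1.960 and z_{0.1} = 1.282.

n = 239 pairs

For a paired (one-sample on differences) test: n = ((z_{α} + z_β) / d)².
z_{α} + z_β = 1.960 + 1.282 = 3.242.
n = (3.242 / 0.21)² = 15.438² = 238.33.
Round up.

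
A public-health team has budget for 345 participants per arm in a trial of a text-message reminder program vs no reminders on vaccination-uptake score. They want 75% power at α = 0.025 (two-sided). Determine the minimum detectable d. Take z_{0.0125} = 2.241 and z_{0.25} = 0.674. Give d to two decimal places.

d_min ≈ 0.22

For two independent groups of n = 345 each: d_min = (z_{α/2} + z_β)·√(2/n).
z-sum = 2.241 + 0.674 = 2.915.
d_min = 2.915 × √(2/345) = 2.915 × 0.0761 = 0.222.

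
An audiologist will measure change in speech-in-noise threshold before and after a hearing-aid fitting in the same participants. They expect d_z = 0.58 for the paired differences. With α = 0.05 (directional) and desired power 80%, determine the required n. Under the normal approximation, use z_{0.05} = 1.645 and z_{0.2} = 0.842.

For a paired (one-sample on differences) test: n = ((z_{α} + z_β) / d)².
z_{α} + z_β = 1.645 + 0.842 = 2.487.
n = (2.487 / 0.58)² = 4.288² = 18.39.
Round up.

n = 19 pairs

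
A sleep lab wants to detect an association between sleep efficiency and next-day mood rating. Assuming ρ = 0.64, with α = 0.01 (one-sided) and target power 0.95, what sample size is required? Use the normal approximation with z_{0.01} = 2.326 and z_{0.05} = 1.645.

n = 31

Fisher's z: C = ½·ln((1+r)/(1−r)) = ½·ln(4.5556) = 0.7582.
n = ((z_{α} + z_β)/C)² + 3.
(2.326 + 1.645) / 0.7582 = 3.971 / 0.7582 = 5.237.
n = 5.237² + 3 = 27.43 + 3 = 30.4.
Round up.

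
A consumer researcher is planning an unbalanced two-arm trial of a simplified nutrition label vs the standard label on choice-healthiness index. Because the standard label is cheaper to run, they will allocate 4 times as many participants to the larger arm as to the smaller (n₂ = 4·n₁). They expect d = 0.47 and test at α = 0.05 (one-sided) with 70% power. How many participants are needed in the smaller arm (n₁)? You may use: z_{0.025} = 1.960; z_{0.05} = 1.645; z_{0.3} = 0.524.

n₁ = 27

With allocation ratio k = n₂/n₁ = 4, Var(x̄₁−x̄₂) = σ²(1/n₁ + 1/(k·n₁)) = σ²·(k+1)/(k·n₁).
So n₁ = (1 + 1/k)·((z_{α} + z_β)/d)² = 1.250 × (2.169/0.47)².
n₁ = 1.250 × 21.30 = 26.6.
Round up: n₁ = 27, giving n₂ = 4 × 27 = 108.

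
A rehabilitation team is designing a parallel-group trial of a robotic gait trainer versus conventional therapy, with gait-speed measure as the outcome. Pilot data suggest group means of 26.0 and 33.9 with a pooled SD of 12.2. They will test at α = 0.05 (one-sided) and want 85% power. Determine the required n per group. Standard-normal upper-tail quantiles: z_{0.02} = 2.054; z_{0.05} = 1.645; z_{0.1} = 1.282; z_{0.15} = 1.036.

Cohen's d = |M₁ − M₂| / SD_pooled = |26.0 − 33.9| / 12.2 = 7.9 / 12.2 = 0.648.
For two independent groups with equal n: n = 2·((z_{α} + z_β) / d)².
z_{α} + z_β = 1.645 + 1.036 = 2.681.
n = 2 × (2.681 / 0.648)² = 2 × 4.137² = 2 × 17.12 = 34.2.
Round up to the next whole participant.

n = 35 per group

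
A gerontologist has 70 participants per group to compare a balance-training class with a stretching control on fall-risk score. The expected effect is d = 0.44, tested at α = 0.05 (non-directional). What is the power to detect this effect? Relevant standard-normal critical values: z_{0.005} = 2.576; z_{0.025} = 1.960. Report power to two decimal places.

For two equal groups, power = Φ(d·√(n/2) − z_{α/2}).
d·√(n/2) = 0.44 × √(70/2) = 0.44 × 5.916 = 2.603.
z_β = 2.603 − 1.960 = 0.643.
Power = Φ(0.643) = 0.740.

power ≈ 0.74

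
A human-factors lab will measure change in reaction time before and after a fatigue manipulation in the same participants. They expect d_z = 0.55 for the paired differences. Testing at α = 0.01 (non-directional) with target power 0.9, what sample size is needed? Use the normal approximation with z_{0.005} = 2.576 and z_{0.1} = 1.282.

n = 50 pairs

For a paired (one-sample on differences) test: n = ((z_{α/2} + z_β) / d)².
z_{α/2} + z_β = 2.576 + 1.282 = 3.858.
n = (3.858 / 0.55)² = 7.015² = 49.20.
Round up.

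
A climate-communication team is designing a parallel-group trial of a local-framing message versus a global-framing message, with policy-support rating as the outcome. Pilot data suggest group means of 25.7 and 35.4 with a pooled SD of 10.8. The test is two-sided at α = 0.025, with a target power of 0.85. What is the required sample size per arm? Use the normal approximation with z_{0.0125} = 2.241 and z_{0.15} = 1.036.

Cohen's d = |M₁ − M₂| / SD_pooled = |25.7 − 35.4| / 10.8 = 9.7 / 10.8 = 0.898.
For two independent groups with equal n: n = 2·((z_{α/2} + z_β) / d)².
z_{α/2} + z_β = 2.241 + 1.036 = 3.277.
n = 2 × (3.277 / 0.898)² = 2 × 3.649² = 2 × 13.32 = 26.6.
Round up to the next whole participant.

n = 27 per group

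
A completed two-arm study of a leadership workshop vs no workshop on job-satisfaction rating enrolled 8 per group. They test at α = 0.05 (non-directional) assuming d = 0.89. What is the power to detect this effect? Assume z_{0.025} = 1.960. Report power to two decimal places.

For two equal groups, power = Φ(d·√(n/2) − z_{α/2}).
d·√(n/2) = 0.89 × √(8/2) = 0.89 × 2.000 = 1.780.
z_β = 1.780 − 1.960 = -0.180.
Power = Φ(-0.180) = 0.429.

power ≈ 0.43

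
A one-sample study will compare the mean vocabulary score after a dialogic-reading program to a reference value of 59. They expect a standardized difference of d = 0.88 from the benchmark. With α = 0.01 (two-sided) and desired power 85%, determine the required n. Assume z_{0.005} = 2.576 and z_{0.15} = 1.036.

n = 17

For a one-sample test: n = ((z_{α/2} + z_β) / d)².
z_{α/2} + z_β = 2.576 + 1.036 = 3.612.
n = (3.612 / 0.88)² = 4.105² = 16.85.
Round up.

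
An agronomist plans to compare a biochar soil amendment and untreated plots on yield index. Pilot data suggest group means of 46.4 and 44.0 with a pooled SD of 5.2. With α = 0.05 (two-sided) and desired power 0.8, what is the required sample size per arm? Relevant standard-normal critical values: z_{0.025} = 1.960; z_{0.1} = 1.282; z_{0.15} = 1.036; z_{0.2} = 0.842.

Cohen's d = |M₁ − M₂| / SD_pooled = |46.4 − 44.0| / 5.2 = 2.4 / 5.2 = 0.462.
For two independent groups with equal n: n = 2·((z_{α/2} + z_β) / d)².
z_{α/2} + z_β = 1.960 + 0.842 = 2.802.
n = 2 × (2.802 / 0.462)² = 2 × 6.065² = 2 × 36.78 = 73.6.
Round up to the next whole participant.

n = 74 per group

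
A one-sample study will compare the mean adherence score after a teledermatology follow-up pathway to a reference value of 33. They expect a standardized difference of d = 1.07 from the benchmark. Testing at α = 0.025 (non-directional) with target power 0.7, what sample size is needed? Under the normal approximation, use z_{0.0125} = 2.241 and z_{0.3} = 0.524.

For a one-sample test: n = ((z_{α/2} + z_β) / d)².
z_{α/2} + z_β = 2.241 + 0.524 = 2.765.
n = (2.765 / 1.07)² = 2.584² = 6.68.
Round up.

n = 7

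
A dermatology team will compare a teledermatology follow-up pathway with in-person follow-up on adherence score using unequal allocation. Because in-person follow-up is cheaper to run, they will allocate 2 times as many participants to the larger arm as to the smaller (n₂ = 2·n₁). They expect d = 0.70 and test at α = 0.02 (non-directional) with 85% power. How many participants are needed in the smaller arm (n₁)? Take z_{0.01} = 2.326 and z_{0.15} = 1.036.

n₁ = 35

With allocation ratio k = n₂/n₁ = 2, Var(x̄₁−x̄₂) = σ²(1/n₁ + 1/(k·n₁)) = σ²·(k+1)/(k·n₁).
So n₁ = (1 + 1/k)·((z_{α/2} + z_β)/d)² = 1.500 × (3.362/0.70)².
n₁ = 1.500 × 23.07 = 34.6.
Round up: n₁ = 35, giving n₂ = 2 × 35 = 70.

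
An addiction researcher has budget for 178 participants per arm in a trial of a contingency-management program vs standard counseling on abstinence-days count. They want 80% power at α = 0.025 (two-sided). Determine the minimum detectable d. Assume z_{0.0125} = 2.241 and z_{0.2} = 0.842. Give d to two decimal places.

d_min ≈ 0.33

For two independent groups of n = 178 each: d_min = (z_{α/2} + z_β)·√(2/n).
z-sum = 2.241 + 0.842 = 3.083.
d_min = 3.083 × √(2/178) = 3.083 × 0.1060 = 0.327.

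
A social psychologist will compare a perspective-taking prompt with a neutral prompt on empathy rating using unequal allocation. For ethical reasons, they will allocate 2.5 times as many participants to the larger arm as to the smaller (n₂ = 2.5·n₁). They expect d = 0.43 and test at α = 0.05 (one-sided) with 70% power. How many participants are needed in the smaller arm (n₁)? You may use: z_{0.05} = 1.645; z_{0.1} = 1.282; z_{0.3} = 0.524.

With allocation ratio k = n₂/n₁ = 2.5, Var(x̄₁−x̄₂) = σ²(1/n₁ + 1/(k·n₁)) = σ²·(k+1)/(k·n₁).
So n₁ = (1 + 1/k)·((z_{α} + z_β)/d)² = 1.400 × (2.169/0.43)².
n₁ = 1.400 × 25.44 = 35.6.
Round up: n₁ = 36, giving n₂ = 2.5 × 36 = 90.

n₁ = 36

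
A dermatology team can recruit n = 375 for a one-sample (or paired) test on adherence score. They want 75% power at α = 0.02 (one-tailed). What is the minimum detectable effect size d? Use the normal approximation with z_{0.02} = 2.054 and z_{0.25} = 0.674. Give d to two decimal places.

d_min ≈ 0.14

For a single sample (or paired design) of n = 375: d_min = (z_{α} + z_β)/√n.
z-sum = 2.054 + 0.674 = 2.728.
d_min = 2.728 / √375 = 2.728 / 19.365 = 0.141.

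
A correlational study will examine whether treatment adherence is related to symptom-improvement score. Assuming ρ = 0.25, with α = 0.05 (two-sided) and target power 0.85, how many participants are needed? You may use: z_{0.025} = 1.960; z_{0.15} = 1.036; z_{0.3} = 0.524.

n = 141

Fisher's z: C = ½·ln((1+r)/(1−r)) = ½·ln(1.6667) = 0.2554.
n = ((z_{α/2} + z_β)/C)² + 3.
(1.960 + 1.036) / 0.2554 = 2.996 / 0.2554 = 11.731.
n = 11.731² + 3 = 137.61 + 3 = 140.6.
Round up.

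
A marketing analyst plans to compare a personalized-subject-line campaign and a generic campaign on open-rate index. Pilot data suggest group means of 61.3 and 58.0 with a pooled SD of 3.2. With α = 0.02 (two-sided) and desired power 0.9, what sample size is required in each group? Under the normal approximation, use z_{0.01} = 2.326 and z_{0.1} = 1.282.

Cohen's d = |M₁ − M₂| / SD_pooled = |61.3 − 58.0| / 3.2 = 3.3 / 3.2 = 1.031.
For two independent groups with equal n: n = 2·((z_{α/2} + z_β) / d)².
z_{α/2} + z_β = 2.326 + 1.282 = 3.608.
n = 2 × (3.608 / 1.031)² = 2 × 3.500² = 2 × 12.25 = 24.5.
Round up to the next whole participant.

n = 25 per group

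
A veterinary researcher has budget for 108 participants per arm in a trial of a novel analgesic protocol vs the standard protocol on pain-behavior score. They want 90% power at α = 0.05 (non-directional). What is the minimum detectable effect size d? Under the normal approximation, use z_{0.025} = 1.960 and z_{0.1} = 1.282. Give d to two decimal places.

d_min ≈ 0.44

For two independent groups of n = 108 each: d_min = (z_{α/2} + z_β)·√(2/n).
z-sum = 1.960 + 1.282 = 3.242.
d_min = 3.242 × √(2/108) = 3.242 × 0.1361 = 0.441.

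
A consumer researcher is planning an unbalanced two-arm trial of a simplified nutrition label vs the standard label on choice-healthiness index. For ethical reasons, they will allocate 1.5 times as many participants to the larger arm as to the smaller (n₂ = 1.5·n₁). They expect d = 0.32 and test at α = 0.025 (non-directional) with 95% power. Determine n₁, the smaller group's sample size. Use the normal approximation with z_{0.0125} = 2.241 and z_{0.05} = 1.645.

n₁ = 246

With allocation ratio k = n₂/n₁ = 1.5, Var(x̄₁−x̄₂) = σ²(1/n₁ + 1/(k·n₁)) = σ²·(k+1)/(k·n₁).
So n₁ = (1 + 1/k)·((z_{α/2} + z_β)/d)² = 1.667 × (3.886/0.32)².
n₁ = 1.667 × 147.47 = 245.8.
Round up: n₁ = 246, giving n₂ = 1.5 × 246 = 369.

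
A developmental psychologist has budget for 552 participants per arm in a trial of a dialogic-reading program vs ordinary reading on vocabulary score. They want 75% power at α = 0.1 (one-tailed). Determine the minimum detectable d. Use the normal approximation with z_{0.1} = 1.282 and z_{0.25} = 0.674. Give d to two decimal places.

For two independent groups of n = 552 each: d_min = (z_{α} + z_β)·√(2/n).
z-sum = 1.282 + 0.674 = 1.956.
d_min = 1.956 × √(2/552) = 1.956 × 0.0602 = 0.118.

d_min ≈ 0.12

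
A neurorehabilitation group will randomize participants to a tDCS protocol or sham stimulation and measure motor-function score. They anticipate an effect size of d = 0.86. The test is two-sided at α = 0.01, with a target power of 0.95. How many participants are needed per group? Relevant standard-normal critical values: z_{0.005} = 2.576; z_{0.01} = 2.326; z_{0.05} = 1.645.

n = 49 per group

For two independent groups with equal n: n = 2·((z_{α/2} + z_β) / d)².
z_{α/2} + z_β = 2.576 + 1.645 = 4.221.
n = 2 × (4.221 / 0.86)² = 2 × 4.908² = 2 × 24.09 = 48.2.
Round up to the next whole participant.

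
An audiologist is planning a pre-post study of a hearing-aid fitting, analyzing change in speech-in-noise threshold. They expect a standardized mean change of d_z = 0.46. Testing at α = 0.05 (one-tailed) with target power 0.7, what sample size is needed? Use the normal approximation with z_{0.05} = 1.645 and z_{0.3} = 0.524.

n = 23 pairs

For a paired (one-sample on differences) test: n = ((z_{α} + z_β) / d)².
z_{α} + z_β = 1.645 + 0.524 = 2.169.
n = (2.169 / 0.46)² = 4.715² = 22.23.
Round up.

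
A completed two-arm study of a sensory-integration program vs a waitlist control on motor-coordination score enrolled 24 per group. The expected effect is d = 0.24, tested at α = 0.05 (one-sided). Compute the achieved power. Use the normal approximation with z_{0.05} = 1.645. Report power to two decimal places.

For two equal groups, power = Φ(d·√(n/2) − z_{α}).
d·√(n/2) = 0.24 × √(24/2) = 0.24 × 3.464 = 0.831.
z_β = 0.831 − 1.645 = -0.814.
Power = Φ(-0.814) = 0.208.

power ≈ 0.21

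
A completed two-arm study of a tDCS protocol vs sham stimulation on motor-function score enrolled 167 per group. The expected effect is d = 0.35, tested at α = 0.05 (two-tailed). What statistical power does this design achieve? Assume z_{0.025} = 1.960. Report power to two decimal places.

For two equal groups, power = Φ(d·√(n/2) − z_{α/2}).
d·√(n/2) = 0.35 × √(167/2) = 0.35 × 9.138 = 3.198.
z_β = 3.198 − 1.960 = 1.238.
Power = Φ(1.238) = 0.892.

power ≈ 0.89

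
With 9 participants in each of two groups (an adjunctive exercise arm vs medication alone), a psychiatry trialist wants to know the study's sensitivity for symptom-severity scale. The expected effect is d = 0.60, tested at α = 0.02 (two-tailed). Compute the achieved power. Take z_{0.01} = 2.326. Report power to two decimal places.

For two equal groups, power = Φ(d·√(n/2) − z_{α/2}).
d·√(n/2) = 0.60 × √(9/2) = 0.60 × 2.121 = 1.273.
z_β = 1.273 − 2.326 = -1.053.
Power = Φ(-1.053) = 0.146.

power ≈ 0.15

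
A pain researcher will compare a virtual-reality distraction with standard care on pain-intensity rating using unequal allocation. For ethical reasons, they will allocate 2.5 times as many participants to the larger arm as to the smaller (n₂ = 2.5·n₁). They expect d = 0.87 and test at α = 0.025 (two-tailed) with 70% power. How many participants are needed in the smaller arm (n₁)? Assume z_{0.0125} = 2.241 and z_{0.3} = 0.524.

n₁ = 15

With allocation ratio k = n₂/n₁ = 2.5, Var(x̄₁−x̄₂) = σ²(1/n₁ + 1/(k·n₁)) = σ²·(k+1)/(k·n₁).
So n₁ = (1 + 1/k)·((z_{α/2} + z_β)/d)² = 1.400 × (2.765/0.87)².
n₁ = 1.400 × 10.10 = 14.1.
Round up: n₁ = 15, giving n₂ = ⌈2.5 × 15⌉ = ⌈37.5⌉ = 38.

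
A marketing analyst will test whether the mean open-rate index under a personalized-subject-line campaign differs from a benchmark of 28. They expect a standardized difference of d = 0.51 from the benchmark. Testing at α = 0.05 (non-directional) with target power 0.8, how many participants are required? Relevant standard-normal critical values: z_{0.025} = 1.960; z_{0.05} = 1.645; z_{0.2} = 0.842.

n = 31

For a one-sample test: n = ((z_{α/2} + z_β) / d)².
z_{α/2} + z_β = 1.960 + 0.842 = 2.802.
n = (2.802 / 0.51)² = 5.494² = 30.19.
Round up.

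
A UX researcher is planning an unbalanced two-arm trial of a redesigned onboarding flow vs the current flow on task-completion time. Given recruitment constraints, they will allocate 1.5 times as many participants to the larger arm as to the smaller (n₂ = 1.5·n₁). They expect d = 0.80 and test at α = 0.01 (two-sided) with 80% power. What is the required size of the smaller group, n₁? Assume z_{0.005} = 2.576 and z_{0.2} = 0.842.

With allocation ratio k = n₂/n₁ = 1.5, Var(x̄₁−x̄₂) = σ²(1/n₁ + 1/(k·n₁)) = σ²·(k+1)/(k·n₁).
So n₁ = (1 + 1/k)·((z_{α/2} + z_β)/d)² = 1.667 × (3.418/0.80)².
n₁ = 1.667 × 18.25 = 30.4.
Round up: n₁ = 31, giving n₂ = ⌈1.5 × 31⌉ = ⌈46.5⌉ = 47.

n₁ = 31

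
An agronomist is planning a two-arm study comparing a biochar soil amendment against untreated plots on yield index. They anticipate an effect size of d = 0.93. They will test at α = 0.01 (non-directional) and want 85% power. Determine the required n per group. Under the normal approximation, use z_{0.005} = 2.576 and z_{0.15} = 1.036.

n = 31 per group

For two independent groups with equal n: n = 2·((z_{α/2} + z_β) / d)².
z_{α/2} + z_β = 2.576 + 1.036 = 3.612.
n = 2 × (3.612 / 0.93)² = 2 × 3.884² = 2 × 15.08 = 30.2.
Round up to the next whole participant.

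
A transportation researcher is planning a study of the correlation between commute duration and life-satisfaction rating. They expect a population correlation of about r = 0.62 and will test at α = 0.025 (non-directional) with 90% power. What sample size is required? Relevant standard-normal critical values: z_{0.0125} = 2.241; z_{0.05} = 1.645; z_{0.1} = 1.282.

n = 27

Fisher's z: C = ½·ln((1+r)/(1−r)) = ½·ln(4.2632) = 0.7250.
n = ((z_{α/2} + z_β)/C)² + 3.
(2.241 + 1.282) / 0.7250 = 3.523 / 0.7250 = 4.859.
n = 4.859² + 3 = 23.61 + 3 = 26.6.
Round up.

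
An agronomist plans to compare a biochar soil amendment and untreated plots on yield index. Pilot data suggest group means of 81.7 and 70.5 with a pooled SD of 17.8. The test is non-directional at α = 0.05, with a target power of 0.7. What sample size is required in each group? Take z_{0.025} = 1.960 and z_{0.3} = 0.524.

n = 32 per group

Cohen's d = |M₁ − M₂| / SD_pooled = |81.7 − 70.5| / 17.8 = 11.2 / 17.8 = 0.629.
For two independent groups with equal n: n = 2·((z_{α/2} + z_β) / d)².
z_{α/2} + z_β = 1.960 + 0.524 = 2.484.
n = 2 × (2.484 / 0.629)² = 2 × 3.949² = 2 × 15.60 = 31.2.
Round up to the next whole participant.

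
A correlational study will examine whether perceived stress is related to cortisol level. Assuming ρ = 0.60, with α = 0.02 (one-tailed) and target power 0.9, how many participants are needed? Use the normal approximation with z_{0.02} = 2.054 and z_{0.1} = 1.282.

n = 27

Fisher's z: C = ½·ln((1+r)/(1−r)) = ½·ln(4.0000) = 0.6931.
n = ((z_{α} + z_β)/C)² + 3.
(2.054 + 1.282) / 0.6931 = 3.336 / 0.6931 = 4.813.
n = 4.813² + 3 = 23.17 + 3 = 26.2.
Round up.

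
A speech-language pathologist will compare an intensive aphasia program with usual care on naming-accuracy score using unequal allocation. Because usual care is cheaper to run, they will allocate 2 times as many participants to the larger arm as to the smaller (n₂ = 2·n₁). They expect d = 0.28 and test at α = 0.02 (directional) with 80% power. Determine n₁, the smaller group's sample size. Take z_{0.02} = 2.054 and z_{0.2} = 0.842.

n₁ = 161

With allocation ratio k = n₂/n₁ = 2, Var(x̄₁−x̄₂) = σ²(1/n₁ + 1/(k·n₁)) = σ²·(k+1)/(k·n₁).
So n₁ = (1 + 1/k)·((z_{α} + z_β)/d)² = 1.500 × (2.896/0.28)².
n₁ = 1.500 × 106.97 = 160.5.
Round up: n₁ = 161, giving n₂ = 2 × 161 = 322.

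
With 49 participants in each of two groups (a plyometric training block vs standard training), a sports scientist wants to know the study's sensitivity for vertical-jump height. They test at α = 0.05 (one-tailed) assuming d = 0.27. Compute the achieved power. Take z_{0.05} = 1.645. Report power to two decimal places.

For two equal groups, power = Φ(d·√(n/2) − z_{α}).
d·√(n/2) = 0.27 × √(49/2) = 0.27 × 4.950 = 1.336.
z_β = 1.336 − 1.645 = -0.309.
Power = Φ(-0.309) = 0.379.

power ≈ 0.38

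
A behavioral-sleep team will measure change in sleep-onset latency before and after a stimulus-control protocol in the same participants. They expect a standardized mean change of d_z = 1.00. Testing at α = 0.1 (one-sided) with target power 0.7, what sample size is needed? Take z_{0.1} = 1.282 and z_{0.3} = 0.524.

For a paired (one-sample on differences) test: n = ((z_{α} + z_β) / d)².
z_{α} + z_β = 1.282 + 0.524 = 1.806.
n = (1.806 / 1.00)² = 1.806² = 3.26.
Round up.

n = 4 pairs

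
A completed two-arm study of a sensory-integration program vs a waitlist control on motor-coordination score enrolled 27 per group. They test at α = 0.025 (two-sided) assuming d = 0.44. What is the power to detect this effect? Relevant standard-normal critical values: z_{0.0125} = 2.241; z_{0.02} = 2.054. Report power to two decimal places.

For two equal groups, power = Φ(d·√(n/2) − z_{α/2}).
d·√(n/2) = 0.44 × √(27/2) = 0.44 × 3.674 = 1.617.
z_β = 1.617 − 2.241 = -0.624.
Power = Φ(-0.624) = 0.266.

power ≈ 0.27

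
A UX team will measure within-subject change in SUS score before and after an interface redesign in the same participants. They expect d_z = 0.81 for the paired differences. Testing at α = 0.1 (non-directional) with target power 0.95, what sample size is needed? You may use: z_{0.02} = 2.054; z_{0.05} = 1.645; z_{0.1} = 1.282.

n = 17 pairs

For a paired (one-sample on differences) test: n = ((z_{α/2} + z_β) / d)².
z_{α/2} + z_β = 1.645 + 1.645 = 3.290.
n = (3.290 / 0.81)² = 4.062² = 16.50.
Round up.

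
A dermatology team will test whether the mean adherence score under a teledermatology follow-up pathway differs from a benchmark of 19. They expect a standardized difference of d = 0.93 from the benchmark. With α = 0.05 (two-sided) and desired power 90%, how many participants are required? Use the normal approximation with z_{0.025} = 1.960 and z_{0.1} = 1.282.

For a one-sample test: n = ((z_{α/2} + z_β) / d)².
z_{α/2} + z_β = 1.960 + 1.282 = 3.242.
n = (3.242 / 0.93)² = 3.486² = 12.15.
Round up.

n = 13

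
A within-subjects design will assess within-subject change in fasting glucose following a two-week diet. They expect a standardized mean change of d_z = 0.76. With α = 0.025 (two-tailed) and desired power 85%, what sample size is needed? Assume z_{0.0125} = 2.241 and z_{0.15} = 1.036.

n = 19 pairs

For a paired (one-sample on differences) test: n = ((z_{α/2} + z_β) / d)².
z_{α/2} + z_β = 2.241 + 1.036 = 3.277.
n = (3.277 / 0.76)² = 4.312² = 18.59.
Round up.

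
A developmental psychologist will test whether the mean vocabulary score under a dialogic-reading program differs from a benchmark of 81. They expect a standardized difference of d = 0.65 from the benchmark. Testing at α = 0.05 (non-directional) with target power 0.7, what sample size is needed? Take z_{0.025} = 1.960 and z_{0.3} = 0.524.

For a one-sample test: n = ((z_{α/2} + z_β) / d)².
z_{α/2} + z_β = 1.960 + 0.524 = 2.484.
n = (2.484 / 0.65)² = 3.822² = 14.60.
Round up.

n = 15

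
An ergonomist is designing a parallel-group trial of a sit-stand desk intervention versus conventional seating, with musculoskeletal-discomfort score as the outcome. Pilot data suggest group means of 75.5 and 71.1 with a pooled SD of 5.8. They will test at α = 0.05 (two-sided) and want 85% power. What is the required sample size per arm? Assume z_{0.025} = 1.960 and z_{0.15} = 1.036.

Cohen's d = |M₁ − M₂| / SD_pooled = |75.5 − 71.1| / 5.8 = 4.4 / 5.8 = 0.759.
For two independent groups with equal n: n = 2·((z_{α/2} + z_β) / d)².
z_{α/2} + z_β = 1.960 + 1.036 = 2.996.
n = 2 × (2.996 / 0.759)² = 2 × 3.947² = 2 × 15.58 = 31.2.
Round up to the next whole participant.

n = 32 per group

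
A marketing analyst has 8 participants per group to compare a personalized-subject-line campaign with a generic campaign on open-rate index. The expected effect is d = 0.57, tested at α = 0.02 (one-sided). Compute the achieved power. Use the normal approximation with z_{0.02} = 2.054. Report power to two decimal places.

For two equal groups, power = Φ(d·√(n/2) − z_{α}).
d·√(n/2) = 0.57 × √(8/2) = 0.57 × 2.000 = 1.140.
z_β = 1.140 − 2.054 = -0.914.
Power = Φ(-0.914) = 0.180.

power ≈ 0.18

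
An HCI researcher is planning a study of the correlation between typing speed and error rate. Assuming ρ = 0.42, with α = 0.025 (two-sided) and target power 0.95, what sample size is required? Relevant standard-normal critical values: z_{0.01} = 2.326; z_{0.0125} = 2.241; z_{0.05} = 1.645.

n = 79

Fisher's z: C = ½·ln((1+r)/(1−r)) = ½·ln(2.4483) = 0.4477.
n = ((z_{α/2} + z_β)/C)² + 3.
(2.241 + 1.645) / 0.4477 = 3.886 / 0.4477 = 8.680.
n = 8.680² + 3 = 75.34 + 3 = 78.3.
Round up.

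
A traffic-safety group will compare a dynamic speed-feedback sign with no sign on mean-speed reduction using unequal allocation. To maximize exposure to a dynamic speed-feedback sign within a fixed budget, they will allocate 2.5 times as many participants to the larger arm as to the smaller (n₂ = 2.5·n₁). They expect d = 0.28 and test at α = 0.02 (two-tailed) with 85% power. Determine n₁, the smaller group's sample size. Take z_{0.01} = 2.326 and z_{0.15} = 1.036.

n₁ = 202

With allocation ratio k = n₂/n₁ = 2.5, Var(x̄₁−x̄₂) = σ²(1/n₁ + 1/(k·n₁)) = σ²·(k+1)/(k·n₁).
So n₁ = (1 + 1/k)·((z_{α/2} + z_β)/d)² = 1.400 × (3.362/0.28)².
n₁ = 1.400 × 144.17 = 201.8.
Round up: n₁ = 202, giving n₂ = 2.5 × 202 = 505.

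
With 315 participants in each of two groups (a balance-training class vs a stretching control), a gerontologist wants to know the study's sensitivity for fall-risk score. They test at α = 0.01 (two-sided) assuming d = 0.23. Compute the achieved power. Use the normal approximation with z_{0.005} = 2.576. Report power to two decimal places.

power ≈ 0.62

For two equal groups, power = Φ(d·√(n/2) − z_{α/2}).
d·√(n/2) = 0.23 × √(315/2) = 0.23 × 12.550 = 2.886.
z_β = 2.886 − 2.576 = 0.310.
Power = Φ(0.310) = 0.622.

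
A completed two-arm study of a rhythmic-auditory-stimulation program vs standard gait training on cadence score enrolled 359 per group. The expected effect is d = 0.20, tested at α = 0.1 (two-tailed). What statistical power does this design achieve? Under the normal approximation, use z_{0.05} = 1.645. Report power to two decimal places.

For two equal groups, power = Φ(d·√(n/2) − z_{α/2}).
d·√(n/2) = 0.20 × √(359/2) = 0.20 × 13.398 = 2.680.
z_β = 2.680 − 1.645 = 1.035.
Power = Φ(1.035) = 0.850.

power ≈ 0.85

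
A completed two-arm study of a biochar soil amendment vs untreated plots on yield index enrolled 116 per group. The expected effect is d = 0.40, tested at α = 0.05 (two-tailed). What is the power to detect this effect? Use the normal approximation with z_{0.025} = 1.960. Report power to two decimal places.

For two equal groups, power = Φ(d·√(n/2) − z_{α/2}).
d·√(n/2) = 0.40 × √(116/2) = 0.40 × 7.616 = 3.046.
z_β = 3.046 − 1.960 = 1.086.
Power = Φ(1.086) = 0.861.

power ≈ 0.86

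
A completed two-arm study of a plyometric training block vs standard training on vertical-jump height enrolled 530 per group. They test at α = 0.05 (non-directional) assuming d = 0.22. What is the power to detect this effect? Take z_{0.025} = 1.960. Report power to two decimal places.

For two equal groups, power = Φ(d·√(n/2) − z_{α/2}).
d·√(n/2) = 0.22 × √(530/2) = 0.22 × 16.279 = 3.581.
z_β = 3.581 − 1.960 = 1.621.
Power = Φ(1.621) = 0.948.

power ≈ 0.95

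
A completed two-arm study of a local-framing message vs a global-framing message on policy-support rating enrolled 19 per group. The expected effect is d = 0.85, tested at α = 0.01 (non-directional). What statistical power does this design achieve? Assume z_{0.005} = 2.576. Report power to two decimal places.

For two equal groups, power = Φ(d·√(n/2) − z_{α/2}).
d·√(n/2) = 0.85 × √(19/2) = 0.85 × 3.082 = 2.620.
z_β = 2.620 − 2.576 = 0.044.
Power = Φ(0.044) = 0.517.

power ≈ 0.52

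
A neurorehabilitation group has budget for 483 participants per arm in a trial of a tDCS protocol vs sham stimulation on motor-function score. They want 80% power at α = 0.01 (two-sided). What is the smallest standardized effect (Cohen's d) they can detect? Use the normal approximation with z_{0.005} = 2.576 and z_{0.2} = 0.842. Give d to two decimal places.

d_min ≈ 0.22

For two independent groups of n = 483 each: d_min = (z_{α/2} + z_β)·√(2/n).
z-sum = 2.576 + 0.842 = 3.418.
d_min = 3.418 × √(2/483) = 3.418 × 0.0643 = 0.220.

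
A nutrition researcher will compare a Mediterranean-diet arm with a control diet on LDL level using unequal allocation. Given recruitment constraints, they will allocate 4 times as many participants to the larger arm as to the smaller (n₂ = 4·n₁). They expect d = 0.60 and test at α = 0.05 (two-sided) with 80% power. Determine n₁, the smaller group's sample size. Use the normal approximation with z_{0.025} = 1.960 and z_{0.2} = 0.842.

With allocation ratio k = n₂/n₁ = 4, Var(x̄₁−x̄₂) = σ²(1/n₁ + 1/(k·n₁)) = σ²·(k+1)/(k·n₁).
So n₁ = (1 + 1/k)·((z_{α/2} + z_β)/d)² = 1.250 × (2.802/0.60)².
n₁ = 1.250 × 21.81 = 27.3.
Round up: n₁ = 28, giving n₂ = 4 × 28 = 112.

n₁ = 28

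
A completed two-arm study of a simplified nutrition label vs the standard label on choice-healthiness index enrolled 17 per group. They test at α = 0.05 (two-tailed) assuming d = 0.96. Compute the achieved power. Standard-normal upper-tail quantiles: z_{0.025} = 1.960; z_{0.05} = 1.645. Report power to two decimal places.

For two equal groups, power = Φ(d·√(n/2) − z_{α/2}).
d·√(n/2) = 0.96 × √(17/2) = 0.96 × 2.915 = 2.799.
z_β = 2.799 − 1.960 = 0.839.
Power = Φ(0.839) = 0.799.

power ≈ 0.80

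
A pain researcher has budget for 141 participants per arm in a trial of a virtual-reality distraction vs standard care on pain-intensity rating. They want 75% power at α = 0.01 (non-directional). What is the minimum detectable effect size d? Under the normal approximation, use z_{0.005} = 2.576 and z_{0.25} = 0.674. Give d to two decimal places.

d_min ≈ 0.39

For two independent groups of n = 141 each: d_min = (z_{α/2} + z_β)·√(2/n).
z-sum = 2.576 + 0.674 = 3.250.
d_min = 3.250 × √(2/141) = 3.250 × 0.1191 = 0.387.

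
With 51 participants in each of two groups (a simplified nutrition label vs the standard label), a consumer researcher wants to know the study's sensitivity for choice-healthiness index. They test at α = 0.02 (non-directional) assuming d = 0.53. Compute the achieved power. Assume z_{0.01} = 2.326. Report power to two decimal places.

power ≈ 0.64

For two equal groups, power = Φ(d·√(n/2) − z_{α/2}).
d·√(n/2) = 0.53 × √(51/2) = 0.53 × 5.050 = 2.676.
z_β = 2.676 − 2.326 = 0.350.
Power = Φ(0.350) = 0.637.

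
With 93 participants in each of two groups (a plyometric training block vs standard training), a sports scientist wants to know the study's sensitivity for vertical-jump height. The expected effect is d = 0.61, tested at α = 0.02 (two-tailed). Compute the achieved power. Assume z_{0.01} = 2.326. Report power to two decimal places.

For two equal groups, power = Φ(d·√(n/2) − z_{α/2}).
d·√(n/2) = 0.61 × √(93/2) = 0.61 × 6.819 = 4.160.
z_β = 4.160 − 2.326 = 1.834.
Power = Φ(1.834) = 0.967.

power ≈ 0.97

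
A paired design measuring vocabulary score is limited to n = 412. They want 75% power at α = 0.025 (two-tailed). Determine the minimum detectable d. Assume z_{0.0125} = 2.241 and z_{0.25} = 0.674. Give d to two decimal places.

For a single sample (or paired design) of n = 412: d_min = (z_{α/2} + z_β)/√n.
z-sum = 2.241 + 0.674 = 2.915.
d_min = 2.915 / √412 = 2.915 / 20.298 = 0.144.

d_min ≈ 0.14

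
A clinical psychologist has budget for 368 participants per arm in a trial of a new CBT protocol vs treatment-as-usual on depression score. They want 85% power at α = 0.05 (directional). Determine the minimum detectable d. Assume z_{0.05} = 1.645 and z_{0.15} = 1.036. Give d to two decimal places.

For two independent groups of n = 368 each: d_min = (z_{α} + z_β)·√(2/n).
z-sum = 1.645 + 1.036 = 2.681.
d_min = 2.681 × √(2/368) = 2.681 × 0.0737 = 0.198.

d_min ≈ 0.20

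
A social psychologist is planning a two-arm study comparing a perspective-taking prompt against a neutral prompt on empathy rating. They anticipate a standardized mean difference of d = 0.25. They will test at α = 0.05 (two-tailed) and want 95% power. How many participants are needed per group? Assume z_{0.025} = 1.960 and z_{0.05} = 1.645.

For two independent groups with equal n: n = 2·((z_{α/2} + z_β) / d)².
z_{α/2} + z_β = 1.960 + 1.645 = 3.605.
n = 2 × (3.605 / 0.25)² = 2 × 14.420² = 2 × 207.94 = 415.9.
Round up to the next whole participant.

n = 416 per group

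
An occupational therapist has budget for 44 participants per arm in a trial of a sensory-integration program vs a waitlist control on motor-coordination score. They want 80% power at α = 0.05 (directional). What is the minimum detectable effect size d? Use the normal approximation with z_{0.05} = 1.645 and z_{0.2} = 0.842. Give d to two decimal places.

d_min ≈ 0.53

For two independent groups of n = 44 each: d_min = (z_{α} + z_β)·√(2/n).
z-sum = 1.645 + 0.842 = 2.487.
d_min = 2.487 × √(2/44) = 2.487 × 0.2132 = 0.530.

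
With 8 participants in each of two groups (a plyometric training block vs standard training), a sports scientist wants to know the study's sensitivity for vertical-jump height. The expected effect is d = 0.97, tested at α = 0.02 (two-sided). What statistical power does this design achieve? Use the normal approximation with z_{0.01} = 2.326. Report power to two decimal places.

For two equal groups, power = Φ(d·√(n/2) − z_{α/2}).
d·√(n/2) = 0.97 × √(8/2) = 0.97 × 2.000 = 1.940.
z_β = 1.940 − 2.326 = -0.386.
Power = Φ(-0.386) = 0.350.

power ≈ 0.35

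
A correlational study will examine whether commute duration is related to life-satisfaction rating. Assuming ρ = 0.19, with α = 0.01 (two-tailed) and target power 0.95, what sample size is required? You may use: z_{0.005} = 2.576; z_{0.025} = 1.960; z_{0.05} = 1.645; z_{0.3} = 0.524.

Fisher's z: C = ½·ln((1+r)/(1−r)) = ½·ln(1.4691) = 0.1923.
n = ((z_{α/2} + z_β)/C)² + 3.
(2.576 + 1.645) / 0.1923 = 4.221 / 0.1923 = 21.950.
n = 21.950² + 3 = 481.81 + 3 = 484.8.
Round up.

n = 485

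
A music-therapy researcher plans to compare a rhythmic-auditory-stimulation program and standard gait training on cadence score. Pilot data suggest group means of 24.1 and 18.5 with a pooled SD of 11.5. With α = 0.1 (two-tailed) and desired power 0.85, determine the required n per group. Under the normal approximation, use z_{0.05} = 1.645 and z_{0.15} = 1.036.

n = 61 per group

Cohen's d = |M₁ − M₂| / SD_pooled = |24.1 − 18.5| / 11.5 = 5.6 / 11.5 = 0.487.
For two independent groups with equal n: n = 2·((z_{α/2} + z_β) / d)².
z_{α/2} + z_β = 1.645 + 1.036 = 2.681.
n = 2 × (2.681 / 0.487)² = 2 × 5.505² = 2 × 30.31 = 60.6.
Round up to the next whole participant.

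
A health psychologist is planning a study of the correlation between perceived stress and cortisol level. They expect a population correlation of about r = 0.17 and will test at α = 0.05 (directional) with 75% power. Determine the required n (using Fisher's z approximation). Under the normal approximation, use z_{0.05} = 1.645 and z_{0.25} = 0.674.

n = 186

Fisher's z: C = ½·ln((1+r)/(1−r)) = ½·ln(1.4096) = 0.1717.
n = ((z_{α} + z_β)/C)² + 3.
(1.645 + 0.674) / 0.1717 = 2.319 / 0.1717 = 13.506.
n = 13.506² + 3 = 182.42 + 3 = 185.4.
Round up.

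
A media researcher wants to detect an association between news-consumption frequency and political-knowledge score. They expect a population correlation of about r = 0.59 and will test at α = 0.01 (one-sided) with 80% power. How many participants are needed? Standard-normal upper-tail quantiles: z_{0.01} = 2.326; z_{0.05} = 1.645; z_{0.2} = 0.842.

n = 25

Fisher's z: C = ½·ln((1+r)/(1−r)) = ½·ln(3.8780) = 0.6777.
n = ((z_{α} + z_β)/C)² + 3.
(2.326 + 0.842) / 0.6777 = 3.168 / 0.6777 = 4.675.
n = 4.675² + 3 = 21.85 + 3 = 24.9.
Round up.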